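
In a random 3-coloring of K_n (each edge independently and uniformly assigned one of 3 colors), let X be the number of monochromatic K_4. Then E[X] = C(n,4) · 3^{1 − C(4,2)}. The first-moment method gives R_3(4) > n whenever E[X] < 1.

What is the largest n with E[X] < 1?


We need C(n, 4) · 3^{1 − 6} < 1, i.e. C(n, 4) < 3^{6 − 1} = 243.
Check values of n near the boundary:
  n = 5: C(5, 4) = 5; 5 < 243? YES
  n = 6: C(6, 4) = 15; 15 < 243? YES
  n = 7: C(7, 4) = 35; 35 < 243? YES
  n = 8: C(8, 4) = 70; 70 < 243? YES
  n = 9: C(9, 4) = 126; 126 < 243? YES
  n = 10: C(10, 4) = 210; 210 < 243? YES
  n = 11: C(11, 4) = 330; 330 < 243? NO
The largest n with C(n, 4) < 243 is n = 10 (where E[X] = 70/81 ≈ 0.864). Hence R_3(4) > 10, i.e. R_3(4) ≥ 11.

Largest n = 10; hence R_3(4) > 10.


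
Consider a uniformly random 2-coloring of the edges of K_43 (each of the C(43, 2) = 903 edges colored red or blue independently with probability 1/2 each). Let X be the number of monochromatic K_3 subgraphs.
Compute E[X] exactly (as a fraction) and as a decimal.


Let X = Σ_S X_S over the C(43, 3) = 12341 subsets S of size 3, where X_S = 1 if the K_3 on S is monochromatic.
For a fixed S, the K_3 on S has C(3, 2) = 3 edges. P[all 3 edges red] = (1/2)^3, and likewise for blue, so P[monochromatic] = 2·(1/2)^3 = 2^{1 − 3} = 1/4.
By linearity: E[X] = C(43, 3) · 2^{1 − 3} = 12341 · 1/4 = 12341/4.
Numerically: E[X] ≈ 3085.250000.

E[X] = C(43,3)·2^(1−C(3,2)) = 12341/4 ≈ 3085.250000.


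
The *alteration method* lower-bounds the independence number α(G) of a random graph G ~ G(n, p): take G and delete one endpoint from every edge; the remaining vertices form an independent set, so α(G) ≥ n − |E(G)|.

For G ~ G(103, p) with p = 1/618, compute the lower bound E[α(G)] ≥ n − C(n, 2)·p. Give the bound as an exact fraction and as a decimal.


E[|E(G)|] = C(103, 2)·p = 5253 · (1/618) = 17/2.
E[α(G)] ≥ n − E[|E(G)|] = 103 − 17/2 = 189/2.
Numerically: ≈ 94.5000.
(This is only a lower bound; the true E[α(G)] may be larger.)

E[α(G)] ≥ 189/2 ≈ 94.5000.


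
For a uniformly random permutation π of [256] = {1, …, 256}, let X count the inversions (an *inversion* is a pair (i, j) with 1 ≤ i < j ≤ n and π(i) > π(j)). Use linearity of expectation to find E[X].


Write X = Σ X_I over the C(256, 2) = 32640 pairs i < j, with X_I the indicator of one inversion.
There are 32640 indicators.
For each fixed pair i < j, the values π(i) and π(j) are two distinct elements of {1, …, 256} in uniformly random order; by symmetry P[π(i) > π(j)] = 1/2.
By linearity: E[X] = 32640 · (1/2) = C(256, 2) · (1/2) = 32640/2 = 16320 ≈ 16320.000000.

E[X] = 16320 = 16320.000000.


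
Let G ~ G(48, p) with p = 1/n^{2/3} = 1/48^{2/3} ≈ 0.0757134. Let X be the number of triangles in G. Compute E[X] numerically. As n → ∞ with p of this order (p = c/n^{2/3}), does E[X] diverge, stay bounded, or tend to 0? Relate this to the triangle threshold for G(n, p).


Number of potential triangles: C(48, 3) = 17296.
Each occurs with probability p³ ≈ (0.0757134)³ ≈ 4.34027778e-04.
By linearity: E[X] = C(48, 3)·p³ ≈ 17296 · 4.34027778e-04 ≈ 7.506944.
Since α = 2/3 < 1, p = c/n^{2/3} ≫ 1/n is above the triangle threshold p ~ 1/n. Asymptotically E[X] ~ (c³/6)·n^{3(1−α)} = (1³/6)·n^{1} → ∞; triangles are abundant w.h.p.

E[X] ≈ 7.506944; in regime p = Θ(1/n^{2/3}) E[X] diverges (above the triangle threshold p ~ 1/n).


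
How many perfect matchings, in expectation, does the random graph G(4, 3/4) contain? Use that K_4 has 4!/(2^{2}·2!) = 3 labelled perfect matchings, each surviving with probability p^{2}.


K_4 has 4!/(2^{2}·2!) = 3 labelled perfect matchings.
For each such perfect matching H, let X_H = 1 if all 2 edges of H are present in G. Then P[X_H = 1] = p^{2} = (3/4)^{2} = 9/16.
By linearity: E[X] = Σ_H E[X_H] = 3 · p^{2} = 3 · 9/16 = 27/16.
Numerically: E[X] ≈ 1.6875.

E[X] = 3 · (3/4)^{2} = 27/16 ≈ 1.6875.


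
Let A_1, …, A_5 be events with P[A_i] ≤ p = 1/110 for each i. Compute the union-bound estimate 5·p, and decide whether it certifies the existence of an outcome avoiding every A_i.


Union bound: P[∪_{i=1}^{5} A_i] ≤ Σ_i P[A_i] ≤ 5·p = 5·(1/110) = 1/22.
Numerically: 1/22 ≈ 0.045455.
Is 1/22 < 1? YES.
Since P[∪ A_i] ≤ 1/22 < 1, the complement has P[∩ A_i^c] ≥ 1 − 1/22 = 21/22 > 0, so some outcome avoids every A_i.

5·p = 1/22 ≈ 0.045455; existence CERTIFIED by the union bound.


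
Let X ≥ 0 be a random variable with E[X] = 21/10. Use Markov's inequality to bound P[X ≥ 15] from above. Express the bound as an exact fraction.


μ = E[X] = 21/10, a = 15.
Markov: P[X ≥ 15] ≤ μ/a = (21/10)/15 = 7/50.
Numerically: ≈ 0.14000.
(Since a = 15 > μ = 2.10000, the bound 7/50 is < 1 and informative.)

P[X ≥ 15] ≤ 7/50 ≈ 0.14000.


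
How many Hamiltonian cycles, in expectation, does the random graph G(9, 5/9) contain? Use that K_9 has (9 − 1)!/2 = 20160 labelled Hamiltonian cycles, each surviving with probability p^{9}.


K_9 has (9 − 1)!/2 = 20160 labelled Hamiltonian cycles.
For each such Hamiltonian cycle H, let X_H = 1 if all 9 edges of H are present in G. Then P[X_H = 1] = p^{9} = (5/9)^{9} = 1953125/387420489.
By linearity: E[X] = Σ_H E[X_H] = 20160 · p^{9} = 20160 · 1953125/387420489 = 4375000000/43046721.
Numerically: E[X] ≈ 101.6.

E[X] = 20160 · (5/9)^{9} = 4375000000/43046721 ≈ 101.6.


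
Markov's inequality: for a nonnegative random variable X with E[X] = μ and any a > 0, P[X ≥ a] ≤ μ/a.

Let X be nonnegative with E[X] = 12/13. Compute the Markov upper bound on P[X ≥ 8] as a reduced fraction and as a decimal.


μ = E[X] = 12/13, a = 8.
Markov: P[X ≥ 8] ≤ μ/a = (12/13)/8 = 3/26.
Numerically: ≈ 0.1154.
(Since a = 8 > μ = 0.9231, the bound 3/26 is < 1 and informative.)

P[X ≥ 8] ≤ 3/26 ≈ 0.1154.


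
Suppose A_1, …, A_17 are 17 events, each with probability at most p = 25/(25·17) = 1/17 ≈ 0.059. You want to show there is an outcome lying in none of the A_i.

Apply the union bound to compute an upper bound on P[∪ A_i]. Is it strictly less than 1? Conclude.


Union bound: P[∪_{i=1}^{17} A_i] ≤ Σ_i P[A_i] ≤ 17·p = 17·(1/17) = 1.
Numerically: 1 ≈ 1.000.
Is 1 < 1? NO.
Since the bound 1 is ≥ 1, the union bound is uninformative here; it does NOT by itself certify existence.

17·p = 1 ≈ 1.000; existence NOT certified by the union bound.


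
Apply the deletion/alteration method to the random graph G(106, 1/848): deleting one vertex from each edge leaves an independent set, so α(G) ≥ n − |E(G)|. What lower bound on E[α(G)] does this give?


E[|E(G)|] = C(106, 2)·p = 5565 · (1/848) = 105/16.
E[α(G)] ≥ n − E[|E(G)|] = 106 − 105/16 = 1591/16.
Numerically: ≈ 99.437500.
(This is only a lower bound; the true E[α(G)] may be larger.)

E[α(G)] ≥ 1591/16 ≈ 99.437500.


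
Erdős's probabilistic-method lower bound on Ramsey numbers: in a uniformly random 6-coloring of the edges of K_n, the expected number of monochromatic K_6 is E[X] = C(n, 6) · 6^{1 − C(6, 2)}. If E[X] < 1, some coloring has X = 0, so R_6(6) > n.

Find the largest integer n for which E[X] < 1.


We need C(n, 6) · 6^{1 − 15} < 1, i.e. C(n, 6) < 6^{15 − 1} = 78364164096.
Check values of n near the boundary:
  n = 192: C(192, 6) = 64300886496; 64300886496 < 78364164096? YES
  n = 193: C(193, 6) = 66364016544; 66364016544 < 78364164096? YES
  n = 194: C(194, 6) = 68482017072; 68482017072 < 78364164096? YES
  n = 195: C(195, 6) = 70656049360; 70656049360 < 78364164096? YES
  n = 196: C(196, 6) = 72887293024; 72887293024 < 78364164096? YES
  n = 197: C(197, 6) = 75176946208; 75176946208 < 78364164096? YES
  n = 198: C(198, 6) = 77526225777; 77526225777 < 78364164096? YES
  n = 199: C(199, 6) = 79936367511; 79936367511 < 78364164096? NO
  n = 200: C(200, 6) = 82408626300; 82408626300 < 78364164096? NO
  n = 201: C(201, 6) = 84944276340; 84944276340 < 78364164096? NO
The largest n with C(n, 6) < 78364164096 is n = 198 (where E[X] = 25842075259/26121388032 ≈ 0.98931). Hence R_6(6) > 198, i.e. R_6(6) ≥ 199.

Largest n = 198; hence R_6(6) > 198.


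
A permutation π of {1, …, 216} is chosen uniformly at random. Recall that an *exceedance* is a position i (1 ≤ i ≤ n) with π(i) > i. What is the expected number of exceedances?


Write X = Σ_{i=1}^{216} X_i, where X_i = 1_{π(i) > i}.
For each fixed i, π(i) is uniform over {1, …, 216} (marginal of a uniform permutation), so P[π(i) > i] = (n − i)/n. Summing: Σ_{i=1}^{216} (n − i)/n = (0 + 1 + … + 215)/216 = 216(216 − 1)/(2·216) = (216 − 1)/2.
Hence E[X] = Σ_{i=1}^{216} (216 − i)/216 = 215/2 ≈ 107.50000.

E[X] = 215/2 = 107.50000.


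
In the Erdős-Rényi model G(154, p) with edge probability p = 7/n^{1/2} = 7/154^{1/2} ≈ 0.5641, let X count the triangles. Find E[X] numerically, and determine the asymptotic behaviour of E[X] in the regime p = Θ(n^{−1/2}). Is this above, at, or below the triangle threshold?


Number of potential triangles: C(154, 3) = 596904.
Each occurs with probability p³ ≈ (0.5641)³ ≈ 1.794788e-01.
By linearity: E[X] = C(154, 3)·p³ ≈ 596904 · 1.794788e-01 ≈ 107131.5844.
Since α = 1/2 < 1, p = c/n^{1/2} ≫ 1/n is above the triangle threshold p ~ 1/n. Asymptotically E[X] ~ (c³/6)·n^{3(1−α)} = (7³/6)·n^{1.5} → ∞; triangles are abundant w.h.p.

E[X] ≈ 107131.5844; in regime p = Θ(1/n^{1/2}) E[X] diverges (above the triangle threshold p ~ 1/n).


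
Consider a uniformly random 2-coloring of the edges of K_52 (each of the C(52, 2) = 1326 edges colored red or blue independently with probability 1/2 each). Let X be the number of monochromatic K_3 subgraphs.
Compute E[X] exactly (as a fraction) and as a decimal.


Let X = Σ_S X_S over the C(52, 3) = 22100 subsets S of size 3, where X_S = 1 if the K_3 on S is monochromatic.
For a fixed S, the K_3 on S has C(3, 2) = 3 edges. P[all 3 edges red] = (1/2)^3, and likewise for blue, so P[monochromatic] = 2·(1/2)^3 = 2^{1 − 3} = 1/4.
By linearity: E[X] = C(52, 3) · 2^{1 − 3} = 22100 · 1/4 = 5525.
Numerically: E[X] ≈ 5525.000000.

E[X] = C(52,3)·2^(1−C(3,2)) = 5525 ≈ 5525.000000.


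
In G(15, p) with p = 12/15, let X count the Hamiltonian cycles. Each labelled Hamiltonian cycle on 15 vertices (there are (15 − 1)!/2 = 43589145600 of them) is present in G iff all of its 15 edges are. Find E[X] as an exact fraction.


K_15 has (15 − 1)!/2 = 43589145600 labelled Hamiltonian cycles.
For each such Hamiltonian cycle H, let X_H = 1 if all 15 edges of H are present in G. Then P[X_H = 1] = p^{15} = (4/5)^{15} = 1073741824/30517578125.
By linearity of expectation: E[X] = Σ_H E[X_H] = 43589145600 · p^{15} = 43589145600 · 1073741824/30517578125 = 1872139548125822976/1220703125.
Numerically: E[X] ≈ 1.534e+09.

E[X] = 43589145600 · (4/5)^{15} = 1872139548125822976/1220703125 ≈ 1.534e+09.


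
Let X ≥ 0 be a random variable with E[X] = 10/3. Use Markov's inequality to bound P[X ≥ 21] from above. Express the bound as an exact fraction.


μ = E[X] = 10/3, a = 21.
Markov: P[X ≥ 21] ≤ μ/a = (10/3)/21 = 10/63.
Numerically: ≈ 0.1587.
(Since a = 21 > μ = 3.3333, the bound 10/63 is < 1 and informative.)

P[X ≥ 21] ≤ 10/63 ≈ 0.1587.


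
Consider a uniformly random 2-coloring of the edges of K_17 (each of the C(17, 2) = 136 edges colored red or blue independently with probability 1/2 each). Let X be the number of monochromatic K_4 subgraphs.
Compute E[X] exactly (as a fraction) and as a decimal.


Let X = Σ_S X_S over the C(17, 4) = 2380 subsets S of size 4, where X_S = 1 if the K_4 on S is monochromatic.
For a fixed S, the K_4 on S has C(4, 2) = 6 edges. P[all 6 edges red] = (1/2)^6, and likewise for blue, so P[monochromatic] = 2·(1/2)^6 = 2^{1 − 6} = 1/32.
By linearity of expectation: E[X] = C(17, 4) · 2^{1 − 6} = 2380 · 1/32 = 595/8.
Numerically: E[X] ≈ 74.375000.

E[X] = C(17,4)·2^(1−C(4,2)) = 595/8 ≈ 74.375000.


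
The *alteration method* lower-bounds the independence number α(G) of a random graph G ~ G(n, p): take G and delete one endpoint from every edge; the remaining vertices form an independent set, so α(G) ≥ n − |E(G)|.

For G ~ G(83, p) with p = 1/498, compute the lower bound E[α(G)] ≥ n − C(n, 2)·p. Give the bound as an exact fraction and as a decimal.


E[|E(G)|] = C(83, 2)·p = 3403 · (1/498) = 41/6.
E[α(G)] ≥ n − E[|E(G)|] = 83 − 41/6 = 457/6.
Numerically: ≈ 76.166667.
(This is only a lower bound; the true E[α(G)] may be larger.)

E[α(G)] ≥ 457/6 ≈ 76.166667.


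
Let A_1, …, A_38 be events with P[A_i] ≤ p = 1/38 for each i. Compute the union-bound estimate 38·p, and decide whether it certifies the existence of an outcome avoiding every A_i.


Union bound: P[∪_{i=1}^{38} A_i] ≤ Σ_i P[A_i] ≤ 38·p = 38·(1/38) = 1.
Numerically: 1 ≈ 1.000.
Is 1 < 1? NO.
Since the bound 1 is ≥ 1, the union bound is uninformative here; it does NOT by itself certify existence.

38·p = 1 ≈ 1.000; existence NOT certified by the union bound.


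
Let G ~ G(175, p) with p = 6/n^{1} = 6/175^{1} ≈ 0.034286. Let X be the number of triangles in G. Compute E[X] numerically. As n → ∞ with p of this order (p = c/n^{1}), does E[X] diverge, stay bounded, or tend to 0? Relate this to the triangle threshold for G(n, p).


Number of potential triangles: C(175, 3) = 877975.
Each occurs with probability p³ ≈ (0.034286)³ ≈ 4.0303207e-05.
By linearity: E[X] = C(175, 3)·p³ ≈ 877975 · 4.0303207e-05 ≈ 35.38521.
Here α = 1, so p = 6/n is exactly at the triangle threshold p ~ 1/n. Asymptotically E[X] → c³/6 = 6³/6 = 36 ≈ 36.00000, a bounded constant. In this regime the triangle count is asymptotically Poisson(c³/6).

E[X] ≈ 35.38521; in regime p = Θ(1/n^{1}) E[X] stays bounded (at the triangle threshold p ~ 1/n).


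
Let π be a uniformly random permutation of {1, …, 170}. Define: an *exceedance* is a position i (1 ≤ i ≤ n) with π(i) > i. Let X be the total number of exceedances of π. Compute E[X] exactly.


Write X = Σ_{i=1}^{170} X_i, where X_i = 1_{π(i) > i}.
For each fixed i, π(i) is uniform over {1, …, 170} (marginal of a uniform permutation), so P[π(i) > i] = (n − i)/n. Summing: Σ_{i=1}^{170} (n − i)/n = (0 + 1 + … + 169)/170 = 170(170 − 1)/(2·170) = (170 − 1)/2.
Hence E[X] = Σ_{i=1}^{170} (170 − i)/170 = 169/2 ≈ 84.500.

E[X] = 169/2 = 84.500.


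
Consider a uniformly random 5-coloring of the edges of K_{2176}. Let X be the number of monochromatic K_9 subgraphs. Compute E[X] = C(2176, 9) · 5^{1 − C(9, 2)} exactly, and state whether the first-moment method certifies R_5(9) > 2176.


E[X] = C(2176, 9) · 5^{1 − 36} = 2964644298134342657641600 · 5^{−35} = 2964644298134342657641600/2910383045673370361328125.
As a reduced fraction: E[X] = 118585771925373706305664/116415321826934814453125 ≈ 1.0186440.
Is E[X] < 1? NO.
Since E[X] ≥ 1, the first-moment bound is inconclusive at n = 2176; it does NOT by itself certify R_5(9) > 2176.

E[X] = 118585771925373706305664/116415321826934814453125 ≈ 1.0186440; E[X] ≥ 1; first-moment method inconclusive here.


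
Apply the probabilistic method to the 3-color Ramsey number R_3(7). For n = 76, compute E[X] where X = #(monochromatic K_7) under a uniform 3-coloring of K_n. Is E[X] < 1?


E[X] = C(76, 7) · 3^{1 − 21} = 2186189400 · 3^{−20} = 2186189400/3486784401.
As a reduced fraction: E[X] = 728729800/1162261467 ≈ 0.627.
Is E[X] < 1? YES.
Since E[X] < 1, there exists a 3-coloring of K_{76} with no monochromatic K_7; hence R_3(7) > 76.

E[X] = 728729800/1162261467 ≈ 0.627; E[X] < 1, so R_3(7) > 76.


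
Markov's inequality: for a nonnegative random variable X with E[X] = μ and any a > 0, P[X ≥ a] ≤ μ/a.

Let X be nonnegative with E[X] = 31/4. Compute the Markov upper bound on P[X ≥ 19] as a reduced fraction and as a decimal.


μ = E[X] = 31/4, a = 19.
Markov: P[X ≥ 19] ≤ μ/a = (31/4)/19 = 31/76.
Numerically: ≈ 0.408.
(Since a = 19 > μ = 7.750, the bound 31/76 is < 1 and informative.)

P[X ≥ 19] ≤ 31/76 ≈ 0.408.


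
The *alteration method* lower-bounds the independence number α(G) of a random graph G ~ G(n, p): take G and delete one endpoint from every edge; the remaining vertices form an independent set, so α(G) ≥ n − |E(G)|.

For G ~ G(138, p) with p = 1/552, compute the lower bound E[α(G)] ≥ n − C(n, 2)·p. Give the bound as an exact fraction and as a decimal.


E[|E(G)|] = C(138, 2)·p = 9453 · (1/552) = 137/8.
E[α(G)] ≥ n − E[|E(G)|] = 138 − 137/8 = 967/8.
Numerically: ≈ 120.875.
(This is only a lower bound; the true E[α(G)] may be larger.)

E[α(G)] ≥ 967/8 ≈ 120.875.


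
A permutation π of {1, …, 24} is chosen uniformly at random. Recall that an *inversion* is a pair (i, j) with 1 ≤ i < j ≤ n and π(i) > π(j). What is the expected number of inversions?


Write X = Σ X_I over the C(24, 2) = 276 pairs i < j, with X_I the indicator of one inversion.
There are 276 indicators.
For each fixed pair i < j, the values π(i) and π(j) are two distinct elements of {1, …, 24} in uniformly random order; by symmetry P[π(i) > π(j)] = 1/2.
By linearity: E[X] = 276 · (1/2) = C(24, 2) · (1/2) = 276/2 = 138 ≈ 138.00000.

E[X] = 138 = 138.00000.


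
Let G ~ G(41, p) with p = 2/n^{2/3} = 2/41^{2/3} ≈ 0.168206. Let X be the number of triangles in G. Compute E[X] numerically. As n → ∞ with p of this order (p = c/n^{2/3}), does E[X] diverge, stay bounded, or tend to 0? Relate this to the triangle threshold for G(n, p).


Number of potential triangles: C(41, 3) = 10660.
Each occurs with probability p³ ≈ (0.168206)³ ≈ 4.75907198e-03.
By linearity: E[X] = C(41, 3)·p³ ≈ 10660 · 4.75907198e-03 ≈ 50.731707.
Since α = 2/3 < 1, p = c/n^{2/3} ≫ 1/n is above the triangle threshold p ~ 1/n. Asymptotically E[X] ~ (c³/6)·n^{3(1−α)} = (2³/6)·n^{1} → ∞; triangles are abundant w.h.p.

E[X] ≈ 50.731707; in regime p = Θ(1/n^{2/3}) E[X] diverges (above the triangle threshold p ~ 1/n).


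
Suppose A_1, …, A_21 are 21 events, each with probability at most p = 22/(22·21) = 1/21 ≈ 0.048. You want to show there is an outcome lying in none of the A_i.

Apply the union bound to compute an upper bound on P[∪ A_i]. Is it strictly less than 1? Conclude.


Union bound: P[∪_{i=1}^{21} A_i] ≤ Σ_i P[A_i] ≤ 21·p = 21·(1/21) = 1.
Numerically: 1 ≈ 1.000.
Is 1 < 1? NO.
Since the bound 1 is ≥ 1, the union bound is uninformative here; it does NOT by itself certify existence.

21·p = 1 ≈ 1.000; existence NOT certified by the union bound.


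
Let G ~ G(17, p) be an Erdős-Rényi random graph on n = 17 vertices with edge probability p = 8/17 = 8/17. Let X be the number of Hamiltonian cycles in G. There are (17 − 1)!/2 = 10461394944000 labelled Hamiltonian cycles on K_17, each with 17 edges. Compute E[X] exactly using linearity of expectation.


K_17 has (17 − 1)!/2 = 10461394944000 labelled Hamiltonian cycles.
For each such Hamiltonian cycle H, let X_H = 1 if all 17 edges of H are present in G. Then P[X_H = 1] = p^{17} = (8/17)^{17} = 2251799813685248/827240261886336764177.
By linearity: E[X] = Σ_H E[X_H] = 10461394944000 · p^{17} = 10461394944000 · 2251799813685248/827240261886336764177 = 23556967185786995434586112000/827240261886336764177.
Numerically: E[X] ≈ 2.8477e+07.

E[X] = 10461394944000 · (8/17)^{17} = 23556967185786995434586112000/827240261886336764177 ≈ 2.8477e+07.


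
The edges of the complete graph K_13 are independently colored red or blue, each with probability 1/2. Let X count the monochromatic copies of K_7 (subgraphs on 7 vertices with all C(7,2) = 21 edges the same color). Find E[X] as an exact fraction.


Let X = Σ_S X_S over the C(13, 7) = 1716 subsets S of size 7, where X_S = 1 if the K_7 on S is monochromatic.
For a fixed S, the K_7 on S has C(7, 2) = 21 edges. P[all 21 edges red] = (1/2)^21, and likewise for blue, so P[monochromatic] = 2·(1/2)^21 = 2^{1 − 21} = 1/1048576.
By linearity of expectation: E[X] = C(13, 7) · 2^{1 − 21} = 1716 · 1/1048576 = 429/262144.
Numerically: E[X] ≈ 0.002.

E[X] = C(13,7)·2^(1−C(7,2)) = 429/262144 ≈ 0.002.


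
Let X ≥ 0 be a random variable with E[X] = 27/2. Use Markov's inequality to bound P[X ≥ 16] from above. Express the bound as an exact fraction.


μ = E[X] = 27/2, a = 16.
Markov: P[X ≥ 16] ≤ μ/a = (27/2)/16 = 27/32.
Numerically: ≈ 0.84375.
(Since a = 16 > μ = 13.50000, the bound 27/32 is < 1 and informative.)

P[X ≥ 16] ≤ 27/32 ≈ 0.84375.


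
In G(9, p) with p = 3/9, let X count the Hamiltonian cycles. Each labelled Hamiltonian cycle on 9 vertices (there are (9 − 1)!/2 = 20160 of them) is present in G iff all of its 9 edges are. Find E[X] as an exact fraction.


K_9 has (9 − 1)!/2 = 20160 labelled Hamiltonian cycles.
For each such Hamiltonian cycle H, let X_H = 1 if all 9 edges of H are present in G. Then P[X_H = 1] = p^{9} = (1/3)^{9} = 1/19683.
Summing the indicators: E[X] = Σ_H E[X_H] = 20160 · p^{9} = 20160 · 1/19683 = 2240/2187.
Numerically: E[X] ≈ 1.0242.

E[X] = 20160 · (1/3)^{9} = 2240/2187 ≈ 1.0242.


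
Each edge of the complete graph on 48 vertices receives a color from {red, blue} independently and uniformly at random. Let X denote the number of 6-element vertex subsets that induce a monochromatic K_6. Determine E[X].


Let X = Σ_S X_S over the C(48, 6) = 12271512 subsets S of size 6, where X_S = 1 if the K_6 on S is monochromatic.
For a fixed S, the K_6 on S has C(6, 2) = 15 edges. P[all 15 edges red] = (1/2)^15, and likewise for blue, so P[monochromatic] = 2·(1/2)^15 = 2^{1 − 15} = 1/16384.
By linearity: E[X] = C(48, 6) · 2^{1 − 15} = 12271512 · 1/16384 = 1533939/2048.
Numerically: E[X] ≈ 748.994.

E[X] = C(48,6)·2^(1−C(6,2)) = 1533939/2048 ≈ 748.994.


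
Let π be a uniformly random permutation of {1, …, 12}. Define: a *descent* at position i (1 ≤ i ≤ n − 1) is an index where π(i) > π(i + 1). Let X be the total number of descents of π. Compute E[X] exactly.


Write X = Σ X_I over i = 1, …, 11, with X_I the indicator of one descent.
There are 11 indicators.
For each fixed i, the pair (π(i), π(i+1)) is a uniformly random ordered pair of distinct values from {1, …, 12}; by symmetry P[π(i) > π(i+1)] = 1/2.
By linearity: E[X] = 11 · (1/2) = (12 − 1) · (1/2) = 11/2 ≈ 5.500.

E[X] = 11/2 = 5.500.


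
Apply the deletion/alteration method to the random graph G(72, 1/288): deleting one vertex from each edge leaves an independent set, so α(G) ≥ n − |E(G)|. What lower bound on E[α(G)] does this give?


E[|E(G)|] = C(72, 2)·p = 2556 · (1/288) = 71/8.
E[α(G)] ≥ n − E[|E(G)|] = 72 − 71/8 = 505/8.
Numerically: ≈ 63.125.
(This is only a lower bound; the true E[α(G)] may be larger.)

E[α(G)] ≥ 505/8 ≈ 63.125.


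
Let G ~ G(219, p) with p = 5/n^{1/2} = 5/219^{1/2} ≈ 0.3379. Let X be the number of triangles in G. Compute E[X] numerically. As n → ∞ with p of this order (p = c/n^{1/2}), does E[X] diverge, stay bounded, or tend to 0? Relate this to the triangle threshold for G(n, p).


Number of potential triangles: C(219, 3) = 1726669.
Each occurs with probability p³ ≈ (0.3379)³ ≈ 3.856949e-02.
By linearity: E[X] = C(219, 3)·p³ ≈ 1726669 · 3.856949e-02 ≈ 66596.7342.
Since α = 1/2 < 1, p = c/n^{1/2} ≫ 1/n is above the triangle threshold p ~ 1/n. Asymptotically E[X] ~ (c³/6)·n^{3(1−α)} = (5³/6)·n^{1.5} → ∞; triangles are abundant w.h.p.

E[X] ≈ 66596.7342; in regime p = Θ(1/n^{1/2}) E[X] diverges (above the triangle threshold p ~ 1/n).


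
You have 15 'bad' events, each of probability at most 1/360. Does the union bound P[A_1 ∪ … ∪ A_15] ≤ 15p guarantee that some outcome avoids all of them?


Union bound: P[∪_{i=1}^{15} A_i] ≤ Σ_i P[A_i] ≤ 15·p = 15·(1/360) = 1/24.
Numerically: 1/24 ≈ 0.0416667.
Is 1/24 < 1? YES.
Since P[∪ A_i] ≤ 1/24 < 1, the complement has P[∩ A_i^c] ≥ 1 − 1/24 = 23/24 > 0, so some outcome avoids every A_i.

15·p = 1/24 ≈ 0.0416667; existence CERTIFIED by the union bound.


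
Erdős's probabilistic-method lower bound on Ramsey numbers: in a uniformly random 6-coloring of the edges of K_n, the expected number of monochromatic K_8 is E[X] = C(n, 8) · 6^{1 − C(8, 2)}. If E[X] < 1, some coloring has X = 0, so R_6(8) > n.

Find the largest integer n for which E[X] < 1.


We need C(n, 8) · 6^{1 − 28} < 1, i.e. C(n, 8) < 6^{28 − 1} = 1023490369077469249536.
Check values of n near the boundary:
  n = 1593: C(1593, 8) = 1010555394551193970323; 1010555394551193970323 < 1023490369077469249536? YES
  n = 1594: C(1594, 8) = 1015652773590544255167; 1015652773590544255167 < 1023490369077469249536? YES
  n = 1595: C(1595, 8) = 1020772636343363633895; 1020772636343363633895 < 1023490369077469249536? YES
  n = 1596: C(1596, 8) = 1025915067760710553965; 1025915067760710553965 < 1023490369077469249536? NO
The largest n with C(n, 8) < 1023490369077469249536 is n = 1595 (where E[X] = 113419181815929292655/113721152119718805504 ≈ 0.997345). Hence R_6(8) > 1595, i.e. R_6(8) ≥ 1596.

Largest n = 1595; hence R_6(8) > 1595.


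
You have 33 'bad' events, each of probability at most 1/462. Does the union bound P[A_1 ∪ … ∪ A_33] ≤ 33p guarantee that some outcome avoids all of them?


Union bound: P[∪_{i=1}^{33} A_i] ≤ Σ_i P[A_i] ≤ 33·p = 33·(1/462) = 1/14.
Numerically: 1/14 ≈ 0.071.
Is 1/14 < 1? YES.
Since P[∪ A_i] ≤ 1/14 < 1, the complement has P[∩ A_i^c] ≥ 1 − 1/14 = 13/14 > 0, so some outcome avoids every A_i.

33·p = 1/14 ≈ 0.071; existence CERTIFIED by the union bound.


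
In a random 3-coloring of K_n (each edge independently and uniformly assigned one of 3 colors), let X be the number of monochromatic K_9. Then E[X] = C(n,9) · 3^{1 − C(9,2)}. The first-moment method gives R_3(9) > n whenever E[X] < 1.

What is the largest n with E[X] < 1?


We need C(n, 9) · 3^{1 − 36} < 1, i.e. C(n, 9) < 3^{36 − 1} = 50031545098999707.
Check values of n near the boundary:
  n = 295: C(295, 9) = 41221140106119260; 41221140106119260 < 50031545098999707? YES
  n = 296: C(296, 9) = 42513789098994080; 42513789098994080 < 50031545098999707? YES
  n = 297: C(297, 9) = 43842345008337645; 43842345008337645 < 50031545098999707? YES
  n = 298: C(298, 9) = 45207677551849890; 45207677551849890 < 50031545098999707? YES
  n = 299: C(299, 9) = 46610674441390059; 46610674441390059 < 50031545098999707? YES
  n = 300: C(300, 9) = 48052241692154700; 48052241692154700 < 50031545098999707? YES
  n = 301: C(301, 9) = 49533303936090975; 49533303936090975 < 50031545098999707? YES
  n = 302: C(302, 9) = 51054804739588650; 51054804739588650 < 50031545098999707? NO
The largest n with C(n, 9) < 50031545098999707 is n = 301 (where E[X] = 16511101312030325/16677181699666569 ≈ 0.990). Hence R_3(9) > 301, i.e. R_3(9) ≥ 302.

Largest n = 301; hence R_3(9) > 301.


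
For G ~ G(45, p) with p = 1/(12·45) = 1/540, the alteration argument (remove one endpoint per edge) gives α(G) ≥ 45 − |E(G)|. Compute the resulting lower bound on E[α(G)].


E[|E(G)|] = C(45, 2)·p = 990 · (1/540) = 11/6.
E[α(G)] ≥ n − E[|E(G)|] = 45 − 11/6 = 259/6.
Numerically: ≈ 43.1667.
(This is only a lower bound; the true E[α(G)] may be larger.)

E[α(G)] ≥ 259/6 ≈ 43.1667.


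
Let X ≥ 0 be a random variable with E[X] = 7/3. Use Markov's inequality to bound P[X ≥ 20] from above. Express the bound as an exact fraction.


μ = E[X] = 7/3, a = 20.
Markov: P[X ≥ 20] ≤ μ/a = (7/3)/20 = 7/60.
Numerically: ≈ 0.117.
(Since a = 20 > μ = 2.333, the bound 7/60 is < 1 and informative.)

P[X ≥ 20] ≤ 7/60 ≈ 0.117.


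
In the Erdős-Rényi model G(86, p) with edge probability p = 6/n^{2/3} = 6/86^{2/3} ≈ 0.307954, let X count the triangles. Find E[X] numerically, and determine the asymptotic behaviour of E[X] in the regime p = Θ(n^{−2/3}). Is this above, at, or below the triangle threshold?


Number of potential triangles: C(86, 3) = 102340.
Each occurs with probability p³ ≈ (0.307954)³ ≈ 2.92049757e-02.
By linearity: E[X] = C(86, 3)·p³ ≈ 102340 · 2.92049757e-02 ≈ 2988.837209.
Since α = 2/3 < 1, p = c/n^{2/3} ≫ 1/n is above the triangle threshold p ~ 1/n. Asymptotically E[X] ~ (c³/6)·n^{3(1−α)} = (6³/6)·n^{1} → ∞; triangles are abundant w.h.p.

E[X] ≈ 2988.837209; in regime p = Θ(1/n^{2/3}) E[X] diverges (above the triangle threshold p ~ 1/n).


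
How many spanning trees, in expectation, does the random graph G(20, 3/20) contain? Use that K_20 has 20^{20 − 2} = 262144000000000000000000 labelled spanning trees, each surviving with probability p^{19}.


K_20 has 20^{20 − 2} = 262144000000000000000000 labelled spanning trees.
For each such spanning tree H, let X_H = 1 if all 19 edges of H are present in G. Then P[X_H = 1] = p^{19} = (3/20)^{19} = 1162261467/5242880000000000000000000.
Summing the indicators: E[X] = Σ_H E[X_H] = 262144000000000000000000 · p^{19} = 262144000000000000000000 · 1162261467/5242880000000000000000000 = 1162261467/20.
Numerically: E[X] ≈ 5.8113e+07.

E[X] = 262144000000000000000000 · (3/20)^{19} = 1162261467/20 ≈ 5.8113e+07.


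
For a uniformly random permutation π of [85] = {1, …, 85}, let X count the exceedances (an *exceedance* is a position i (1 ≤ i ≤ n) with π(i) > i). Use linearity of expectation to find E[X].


Write X = Σ_{i=1}^{85} X_i, where X_i = 1_{π(i) > i}.
For each fixed i, π(i) is uniform over {1, …, 85} (marginal of a uniform permutation), so P[π(i) > i] = (n − i)/n. Summing: Σ_{i=1}^{85} (n − i)/n = (0 + 1 + … + 84)/85 = 85(85 − 1)/(2·85) = (85 − 1)/2.
Hence E[X] = Σ_{i=1}^{85} (85 − i)/85 = 42 ≈ 42.000000.

E[X] = 42 = 42.000000.


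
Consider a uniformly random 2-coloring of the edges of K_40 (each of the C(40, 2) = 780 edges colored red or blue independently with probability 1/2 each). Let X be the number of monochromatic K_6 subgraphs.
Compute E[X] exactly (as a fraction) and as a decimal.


Let X = Σ_S X_S over the C(40, 6) = 3838380 subsets S of size 6, where X_S = 1 if the K_6 on S is monochromatic.
For a fixed S, the K_6 on S has C(6, 2) = 15 edges. P[all 15 edges red] = (1/2)^15, and likewise for blue, so P[monochromatic] = 2·(1/2)^15 = 2^{1 − 15} = 1/16384.
Summing: E[X] = C(40, 6) · 2^{1 − 15} = 3838380 · 1/16384 = 959595/4096.
Numerically: E[X] ≈ 234.276123.

E[X] = C(40,6)·2^(1−C(6,2)) = 959595/4096 ≈ 234.276123.


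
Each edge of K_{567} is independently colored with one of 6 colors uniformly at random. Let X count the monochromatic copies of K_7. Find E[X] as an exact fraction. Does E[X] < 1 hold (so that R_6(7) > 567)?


E[X] = C(567, 7) · 6^{1 − 21} = 3601671315933933 · 6^{−20} = 3601671315933933/3656158440062976.
As a reduced fraction: E[X] = 44465077974493/45137758519296 ≈ 0.985097.
Is E[X] < 1? YES.
Since E[X] < 1, there exists a 6-coloring of K_{567} with no monochromatic K_7; hence R_6(7) > 567.

E[X] = 44465077974493/45137758519296 ≈ 0.985097; E[X] < 1, so R_6(7) > 567.


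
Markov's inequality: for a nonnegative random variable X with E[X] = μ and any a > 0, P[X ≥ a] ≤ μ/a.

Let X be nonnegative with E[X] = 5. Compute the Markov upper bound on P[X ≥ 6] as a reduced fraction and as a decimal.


μ = E[X] = 5, a = 6.
Markov: P[X ≥ 6] ≤ μ/a = (5)/6 = 5/6.
Numerically: ≈ 0.83333.
(Since a = 6 > μ = 5.00000, the bound 5/6 is < 1 and informative.)

P[X ≥ 6] ≤ 5/6 ≈ 0.83333.


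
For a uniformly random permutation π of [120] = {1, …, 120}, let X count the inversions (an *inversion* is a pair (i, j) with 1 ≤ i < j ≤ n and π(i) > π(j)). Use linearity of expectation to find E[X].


Write X = Σ X_I over the C(120, 2) = 7140 pairs i < j, with X_I the indicator of one inversion.
There are 7140 indicators.
For each fixed pair i < j, the values π(i) and π(j) are two distinct elements of {1, …, 120} in uniformly random order; by symmetry P[π(i) > π(j)] = 1/2.
By linearity: E[X] = 7140 · (1/2) = C(120, 2) · (1/2) = 7140/2 = 3570 ≈ 3570.0000.

E[X] = 3570 = 3570.0000.


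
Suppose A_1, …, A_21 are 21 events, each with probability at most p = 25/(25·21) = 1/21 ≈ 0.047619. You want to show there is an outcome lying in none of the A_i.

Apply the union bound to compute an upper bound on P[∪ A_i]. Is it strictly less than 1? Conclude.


Union bound: P[∪_{i=1}^{21} A_i] ≤ Σ_i P[A_i] ≤ 21·p = 21·(1/21) = 1.
Numerically: 1 ≈ 1.000000.
Is 1 < 1? NO.
Since the bound 1 is ≥ 1, the union bound is uninformative here; it does NOT by itself certify existence.

21·p = 1 ≈ 1.000000; existence NOT certified by the union bound.


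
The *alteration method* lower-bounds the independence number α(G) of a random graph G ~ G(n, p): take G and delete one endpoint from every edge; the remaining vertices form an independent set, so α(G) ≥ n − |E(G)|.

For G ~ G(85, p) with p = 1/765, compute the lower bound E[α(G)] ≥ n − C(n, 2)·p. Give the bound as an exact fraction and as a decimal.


E[|E(G)|] = C(85, 2)·p = 3570 · (1/765) = 14/3.
E[α(G)] ≥ n − E[|E(G)|] = 85 − 14/3 = 241/3.
Numerically: ≈ 80.3333.
(This is only a lower bound; the true E[α(G)] may be larger.)

E[α(G)] ≥ 241/3 ≈ 80.3333.


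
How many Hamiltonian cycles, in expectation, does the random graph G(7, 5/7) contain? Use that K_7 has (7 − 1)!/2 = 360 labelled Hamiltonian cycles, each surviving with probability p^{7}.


K_7 has (7 − 1)!/2 = 360 labelled Hamiltonian cycles.
For each such Hamiltonian cycle H, let X_H = 1 if all 7 edges of H are present in G. Then P[X_H = 1] = p^{7} = (5/7)^{7} = 78125/823543.
By linearity of expectation: E[X] = Σ_H E[X_H] = 360 · p^{7} = 360 · 78125/823543 = 28125000/823543.
Numerically: E[X] ≈ 34.151.

E[X] = 360 · (5/7)^{7} = 28125000/823543 ≈ 34.151.


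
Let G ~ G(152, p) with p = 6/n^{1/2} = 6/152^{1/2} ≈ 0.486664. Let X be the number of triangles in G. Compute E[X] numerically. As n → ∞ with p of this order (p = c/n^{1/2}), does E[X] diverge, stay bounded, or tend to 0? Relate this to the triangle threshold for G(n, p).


Number of potential triangles: C(152, 3) = 573800.
Each occurs with probability p³ ≈ (0.486664)³ ≈ 1.15262589e-01.
By linearity: E[X] = C(152, 3)·p³ ≈ 573800 · 1.15262589e-01 ≈ 66137.673395.
Since α = 1/2 < 1, p = c/n^{1/2} ≫ 1/n is above the triangle threshold p ~ 1/n. Asymptotically E[X] ~ (c³/6)·n^{3(1−α)} = (6³/6)·n^{1.5} → ∞; triangles are abundant w.h.p.

E[X] ≈ 66137.673395; in regime p = Θ(1/n^{1/2}) E[X] diverges (above the triangle threshold p ~ 1/n).


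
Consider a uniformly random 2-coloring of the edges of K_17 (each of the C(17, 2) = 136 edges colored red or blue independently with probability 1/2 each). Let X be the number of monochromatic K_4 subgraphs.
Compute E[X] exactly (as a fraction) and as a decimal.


Let X = Σ_S X_S over the C(17, 4) = 2380 subsets S of size 4, where X_S = 1 if the K_4 on S is monochromatic.
For a fixed S, the K_4 on S has C(4, 2) = 6 edges. P[all 6 edges red] = (1/2)^6, and likewise for blue, so P[monochromatic] = 2·(1/2)^6 = 2^{1 − 6} = 1/32.
Summing: E[X] = C(17, 4) · 2^{1 − 6} = 2380 · 1/32 = 595/8.
Numerically: E[X] ≈ 74.375000.

E[X] = C(17,4)·2^(1−C(4,2)) = 595/8 ≈ 74.375000.


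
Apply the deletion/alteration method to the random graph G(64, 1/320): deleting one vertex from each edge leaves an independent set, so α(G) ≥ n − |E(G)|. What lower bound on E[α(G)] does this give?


E[|E(G)|] = C(64, 2)·p = 2016 · (1/320) = 63/10.
E[α(G)] ≥ n − E[|E(G)|] = 64 − 63/10 = 577/10.
Numerically: ≈ 57.70000.
(This is only a lower bound; the true E[α(G)] may be larger.)

E[α(G)] ≥ 577/10 ≈ 57.70000.


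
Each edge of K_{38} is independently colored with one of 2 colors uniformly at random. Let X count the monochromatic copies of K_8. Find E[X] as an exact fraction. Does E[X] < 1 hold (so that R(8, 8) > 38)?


E[X] = C(38, 8) · 2^{1 − 28} = 48903492 · 2^{−27} = 48903492/134217728.
As a reduced fraction: E[X] = 12225873/33554432 ≈ 0.36436.
Is E[X] < 1? YES.
Since E[X] < 1, there exists a 2-coloring of K_{38} with no monochromatic K_8; hence R(8, 8) > 38.

E[X] = 12225873/33554432 ≈ 0.36436; E[X] < 1, so R(8, 8) > 38.


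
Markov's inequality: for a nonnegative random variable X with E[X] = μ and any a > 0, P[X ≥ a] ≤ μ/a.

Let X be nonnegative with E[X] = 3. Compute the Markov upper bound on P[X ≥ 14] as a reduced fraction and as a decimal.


μ = E[X] = 3, a = 14.
Markov: P[X ≥ 14] ≤ μ/a = (3)/14 = 3/14.
Numerically: ≈ 0.2143.
(Since a = 14 > μ = 3.0000, the bound 3/14 is < 1 and informative.)

P[X ≥ 14] ≤ 3/14 ≈ 0.2143.


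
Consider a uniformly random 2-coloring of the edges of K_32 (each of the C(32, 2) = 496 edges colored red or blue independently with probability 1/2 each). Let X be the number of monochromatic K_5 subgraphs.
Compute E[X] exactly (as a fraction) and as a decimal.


Let X = Σ_S X_S over the C(32, 5) = 201376 subsets S of size 5, where X_S = 1 if the K_5 on S is monochromatic.
For a fixed S, the K_5 on S has C(5, 2) = 10 edges. P[all 10 edges red] = (1/2)^10, and likewise for blue, so P[monochromatic] = 2·(1/2)^10 = 2^{1 − 10} = 1/512.
By linearity of expectation: E[X] = C(32, 5) · 2^{1 − 10} = 201376 · 1/512 = 6293/16.
Numerically: E[X] ≈ 393.3125.

E[X] = C(32,5)·2^(1−C(5,2)) = 6293/16 ≈ 393.3125.


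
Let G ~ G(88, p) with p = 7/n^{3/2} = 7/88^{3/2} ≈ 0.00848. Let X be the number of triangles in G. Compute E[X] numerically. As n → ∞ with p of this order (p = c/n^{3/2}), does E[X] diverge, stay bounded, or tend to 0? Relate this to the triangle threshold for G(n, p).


Number of potential triangles: C(88, 3) = 109736.
Each occurs with probability p³ ≈ (0.00848)³ ≈ 6.097083e-07.
By linearity: E[X] = C(88, 3)·p³ ≈ 109736 · 6.097083e-07 ≈ 0.0669.
Since α = 3/2 > 1, p = c/n^{3/2} = o(1/n) is below the triangle threshold p ~ 1/n. Asymptotically E[X] ~ (c³/6)·n^{3(1−α)} = (7³/6)·n^{-1.5} → 0, so by Markov's inequality G has no triangles w.h.p.

E[X] ≈ 0.0669; in regime p = Θ(1/n^{3/2}) E[X] tends to 0 (below the triangle threshold p ~ 1/n).


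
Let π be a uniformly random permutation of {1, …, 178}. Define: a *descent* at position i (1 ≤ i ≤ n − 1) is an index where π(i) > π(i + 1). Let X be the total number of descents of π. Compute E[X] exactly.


Write X = Σ X_I over i = 1, …, 177, with X_I the indicator of one descent.
There are 177 indicators.
For each fixed i, the pair (π(i), π(i+1)) is a uniformly random ordered pair of distinct values from {1, …, 178}; by symmetry P[π(i) > π(i+1)] = 1/2.
By linearity: E[X] = 177 · (1/2) = (178 − 1) · (1/2) = 177/2 ≈ 88.500.

E[X] = 177/2 = 88.500.


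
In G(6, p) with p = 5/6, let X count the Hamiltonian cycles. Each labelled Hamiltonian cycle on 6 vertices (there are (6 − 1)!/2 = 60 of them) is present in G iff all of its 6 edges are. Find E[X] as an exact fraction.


K_6 has (6 − 1)!/2 = 60 labelled Hamiltonian cycles.
For each such Hamiltonian cycle H, let X_H = 1 if all 6 edges of H are present in G. Then P[X_H = 1] = p^{6} = (5/6)^{6} = 15625/46656.
By linearity of expectation: E[X] = Σ_H E[X_H] = 60 · p^{6} = 60 · 15625/46656 = 78125/3888.
Numerically: E[X] ≈ 20.094.

E[X] = 60 · (5/6)^{6} = 78125/3888 ≈ 20.094.


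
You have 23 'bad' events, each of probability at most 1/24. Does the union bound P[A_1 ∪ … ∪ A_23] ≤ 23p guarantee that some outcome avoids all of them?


Union bound: P[∪_{i=1}^{23} A_i] ≤ Σ_i P[A_i] ≤ 23·p = 23·(1/24) = 23/24.
Numerically: 23/24 ≈ 0.958.
Is 23/24 < 1? YES.
Since P[∪ A_i] ≤ 23/24 < 1, the complement has P[∩ A_i^c] ≥ 1 − 23/24 = 1/24 > 0, so some outcome avoids every A_i.

23·p = 23/24 ≈ 0.958; existence CERTIFIED by the union bound.


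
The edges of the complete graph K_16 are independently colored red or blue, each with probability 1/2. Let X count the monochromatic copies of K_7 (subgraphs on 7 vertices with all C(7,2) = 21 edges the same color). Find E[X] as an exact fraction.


Let X = Σ_S X_S over the C(16, 7) = 11440 subsets S of size 7, where X_S = 1 if the K_7 on S is monochromatic.
For a fixed S, the K_7 on S has C(7, 2) = 21 edges. P[all 21 edges red] = (1/2)^21, and likewise for blue, so P[monochromatic] = 2·(1/2)^21 = 2^{1 − 21} = 1/1048576.
By linearity of expectation: E[X] = C(16, 7) · 2^{1 − 21} = 11440 · 1/1048576 = 715/65536.
Numerically: E[X] ≈ 0.011.

E[X] = C(16,7)·2^(1−C(7,2)) = 715/65536 ≈ 0.011.
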